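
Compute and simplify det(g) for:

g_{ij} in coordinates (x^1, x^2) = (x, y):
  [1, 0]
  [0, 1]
For a 2×2 metric: det(g) = g_{11}·g_{22} - g_{12}·g_{21}
= (1)·(1) - (0)·(0)
= 1 - 0
det(g) = 1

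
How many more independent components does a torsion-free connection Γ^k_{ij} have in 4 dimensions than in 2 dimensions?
Independent components in n dimensions: n × n(n+1)/2 = n^2(n+1)/2.
4D: 4 × 10 = 40
2D: 2 × 3 = 6
Difference = 40 - 6 = 34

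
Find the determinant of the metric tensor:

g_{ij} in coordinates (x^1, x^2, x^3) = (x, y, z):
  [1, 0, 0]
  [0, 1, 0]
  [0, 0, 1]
Diagonal metric: det(g) = g_{11}·g_{22}·g_{33}
= (1)·(1)·(1)
det(g) = 1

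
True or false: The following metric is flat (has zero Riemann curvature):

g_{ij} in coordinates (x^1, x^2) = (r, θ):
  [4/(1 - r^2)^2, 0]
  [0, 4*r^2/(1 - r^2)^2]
Non-zero Christoffel symbols:
Γ^r_{r r} = 2*r/(1 - r^2)
Γ^r_{θ θ} = (r^3 + r)/(r^2 - 1)
Γ^θ_{r θ} = (-r^2 - 1)/(r^3 - r)
Ricci tensor: R_{rr} = -4/(r^2 - 1)^2, R_{rθ} = 0, R_{θθ} = -4*r^2/(r^2 - 1)^2
The Ricci tensor is non-zero, so the Riemann tensor is non-zero: not flat.
False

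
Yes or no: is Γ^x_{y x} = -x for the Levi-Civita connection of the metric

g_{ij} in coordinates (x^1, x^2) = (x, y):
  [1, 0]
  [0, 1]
Γ^x_{y x} = (1/2) g^{xx} (∂_y g_{xx} + ∂_x g_{xy} - ∂_x g_{yx}) = (1/2)(1)((0) + (0) - (0)) = 0
This differs from the proposed value -x.
No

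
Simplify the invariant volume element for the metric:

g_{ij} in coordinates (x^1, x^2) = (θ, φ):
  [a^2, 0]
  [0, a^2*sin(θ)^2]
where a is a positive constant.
det(g) = a^4*sin(θ)^2
√|det(g)| = a^2*sin(θ) (taking 0 < θ < π so that |sin(θ)| = sin(θ))
Volume element: dV = a^2*sin(θ) dθ dφ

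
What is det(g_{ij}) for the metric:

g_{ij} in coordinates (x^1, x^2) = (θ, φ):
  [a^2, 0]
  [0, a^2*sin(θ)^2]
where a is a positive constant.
For a 2×2 metric: det(g) = g_{11}·g_{22} - g_{12}·g_{21}
= (a^2)·(a^2*sin(θ)^2) - (0)·(0)
= a^4*sin(θ)^2 - 0
det(g) = a^4*sin(θ)^2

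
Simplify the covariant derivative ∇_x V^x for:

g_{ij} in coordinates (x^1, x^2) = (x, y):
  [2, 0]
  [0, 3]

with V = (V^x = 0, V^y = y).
All Christoffel symbols are zero.
∇_x V^x = ∂_x V^x + Γ^x_{x j} V^j
  = (0) + (0)(0) + (0)(y)
  = 0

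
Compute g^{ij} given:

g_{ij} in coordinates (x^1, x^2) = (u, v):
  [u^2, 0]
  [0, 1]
The metric is diagonal, so g^{ij} is diagonal with entries 1/g_{ii}: diag(1/(u^2), 1).
g^{ij}:
  [1/u^2, 0]
  [0, 1]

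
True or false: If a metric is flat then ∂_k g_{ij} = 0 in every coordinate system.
Flatness means R^i_{jkl} = 0; the components can still vary, e.g. the flat plane in polar coordinates has g_{θθ} = r^2.
False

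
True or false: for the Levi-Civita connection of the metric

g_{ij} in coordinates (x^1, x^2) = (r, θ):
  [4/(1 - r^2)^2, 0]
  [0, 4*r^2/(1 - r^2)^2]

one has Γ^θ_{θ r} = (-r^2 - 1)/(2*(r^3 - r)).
Γ^θ_{θ r} = (1/2) g^{θθ} (∂_θ g_{θr} + ∂_r g_{θθ} - ∂_θ g_{θr}) = (1/2)((1 - r^2)^2/(4*r^2))((0) + (-8*(r^3 + r)/(r^2 - 1)^3) - (0)) = (-r^2 - 1)/(r^3 - r)
This differs from the proposed value (-r^2 - 1)/(2*(r^3 - r)).
False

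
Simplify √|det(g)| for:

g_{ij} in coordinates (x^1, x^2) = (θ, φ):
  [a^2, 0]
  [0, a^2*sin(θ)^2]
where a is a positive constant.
det(g) = a^4*sin(θ)^2
√|det(g)| = a^2*sin(θ) (taking 0 < θ < π so that |sin(θ)| = sin(θ))
Volume element: dV = a^2*sin(θ) dθ dφ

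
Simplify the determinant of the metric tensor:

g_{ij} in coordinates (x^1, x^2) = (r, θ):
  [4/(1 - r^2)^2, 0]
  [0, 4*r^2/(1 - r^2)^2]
For a 2×2 metric: det(g) = g_{11}·g_{22} - g_{12}·g_{21}
= (4/(1 - r^2)^2)·(4*r^2/(1 - r^2)^2) - (0)·(0)
= 16*r^2/(1 - r^2)^4 - 0
det(g) = 16*r^2/(1 - r^2)^4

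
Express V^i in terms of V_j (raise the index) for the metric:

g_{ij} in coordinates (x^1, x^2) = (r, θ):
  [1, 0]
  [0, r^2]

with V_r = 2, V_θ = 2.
Inverse metric (diagonal): g^{rr} = 1, g^{θθ} = 1/r^2
V^i = g^{ij} V_j:
V^r = (1)(2) + (0)(2) = 2
V^θ = (0)(2) + (1/r^2)(2) = 2/r^2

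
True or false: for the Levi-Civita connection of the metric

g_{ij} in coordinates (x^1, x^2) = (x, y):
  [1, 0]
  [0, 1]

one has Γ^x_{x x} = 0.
Γ^x_{x x} = (1/2) g^{xx} (∂_x g_{xx} + ∂_x g_{xx} - ∂_x g_{xx}) = (1/2)(1)((0) + (0) - (0)) = 0
This equals the proposed value 0.
True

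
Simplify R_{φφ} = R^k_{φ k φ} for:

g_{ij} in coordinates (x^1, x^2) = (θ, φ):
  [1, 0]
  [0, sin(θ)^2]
Non-zero Christoffel symbols (Γ^k_{ij} = Γ^k_{ji}):
Γ^θ_{φ φ} = -sin(2*θ)/2
Γ^φ_{θ φ} = 1/tan(θ)
R^θ_{φ θ φ} = ∂_θ Γ^θ_{φ φ} - ∂_φ Γ^θ_{φ θ} + Γ^θ_{θ m} Γ^m_{φ φ} - Γ^θ_{φ m} Γ^m_{φ θ}
  = (-cos(2*θ)) - (0) + (0) - (-cos(θ)^2) = sin(θ)^2
R^φ_{φ φ φ} = 0 (a repeated index in an antisymmetric pair)
R_{φφ} = R^θ_{φ θ φ} + R^φ_{φ φ φ} = (sin(θ)^2) + (0) = sin(θ)^2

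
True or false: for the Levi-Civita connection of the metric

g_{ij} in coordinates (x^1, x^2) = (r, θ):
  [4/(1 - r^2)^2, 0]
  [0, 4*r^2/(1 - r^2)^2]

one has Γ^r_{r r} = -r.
Γ^r_{r r} = (1/2) g^{rr} (∂_r g_{rr} + ∂_r g_{rr} - ∂_r g_{rr}) = (1/2)((1 - r^2)^2/4)((16*r/(1 - r^2)^3) + (16*r/(1 - r^2)^3) - (16*r/(1 - r^2)^3)) = 2*r/(1 - r^2)
This differs from the proposed value -r.
False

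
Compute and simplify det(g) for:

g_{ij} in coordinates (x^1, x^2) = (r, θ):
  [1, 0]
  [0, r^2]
For a 2×2 metric: det(g) = g_{11}·g_{22} - g_{12}·g_{21}
= (1)·(r^2) - (0)·(0)
= r^2 - 0
det(g) = r^2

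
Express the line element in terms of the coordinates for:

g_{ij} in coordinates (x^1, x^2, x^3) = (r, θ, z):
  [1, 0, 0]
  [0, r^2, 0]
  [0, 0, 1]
ds^2 = g_{ij} dx^i dx^j; only the non-zero components contribute.
ds^2 = dr^2 + r^2 dθ^2 + dz^2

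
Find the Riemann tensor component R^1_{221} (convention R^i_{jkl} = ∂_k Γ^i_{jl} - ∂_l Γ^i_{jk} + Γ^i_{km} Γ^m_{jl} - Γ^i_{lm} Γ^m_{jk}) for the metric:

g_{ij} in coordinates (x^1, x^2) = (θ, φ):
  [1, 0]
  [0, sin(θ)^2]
Non-zero Christoffel symbols (Γ^k_{ij} = Γ^k_{ji}):
Γ^θ_{φ φ} = -sin(2*θ)/2
Γ^φ_{θ φ} = 1/tan(θ)
R^θ_{φ φ θ} = ∂_φ Γ^θ_{φ θ} - ∂_θ Γ^θ_{φ φ} + Γ^θ_{φ m} Γ^m_{φ θ} - Γ^θ_{θ m} Γ^m_{φ φ}
  = (0) - (-cos(2*θ)) + (-cos(θ)^2) - (0) = -sin(θ)^2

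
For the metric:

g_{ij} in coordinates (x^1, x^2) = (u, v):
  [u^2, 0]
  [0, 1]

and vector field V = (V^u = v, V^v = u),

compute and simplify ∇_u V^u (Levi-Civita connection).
Non-zero Christoffel symbols:
Γ^u_{u u} = 1/u
∇_u V^u = ∂_u V^u + Γ^u_{u j} V^j
  = (0) + (1/u)(v) + (0)(u)
  = v/u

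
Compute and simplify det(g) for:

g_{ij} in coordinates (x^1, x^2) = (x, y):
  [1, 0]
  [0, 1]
For a 2×2 metric: det(g) = g_{11}·g_{22} - g_{12}·g_{21}
= (1)·(1) - (0)·(0)
= 1 - 0
det(g) = 1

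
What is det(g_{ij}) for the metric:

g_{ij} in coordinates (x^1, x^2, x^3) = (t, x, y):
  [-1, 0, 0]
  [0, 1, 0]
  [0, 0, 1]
Diagonal metric: det(g) = g_{11}·g_{22}·g_{33}
= (-1)·(1)·(1)
det(g) = -1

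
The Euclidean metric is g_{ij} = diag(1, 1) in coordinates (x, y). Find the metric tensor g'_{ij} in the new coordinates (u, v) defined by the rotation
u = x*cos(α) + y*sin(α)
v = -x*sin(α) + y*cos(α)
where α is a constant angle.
Invert the transformation: x = u*cos(α) - v*sin(α), y = u*sin(α) + v*cos(α)
g'_{ij} = (∂x^k/∂x'^i)(∂x^l/∂x'^j) g_{kl}; with g_{kl} = δ_{kl} this is Σ_k (∂x^k/∂x'^i)(∂x^k/∂x'^j).
Jacobian: ∂x/∂u = cos(α), ∂x/∂v = -sin(α), ∂y/∂u = sin(α), ∂y/∂v = cos(α)
g'_{uu} = (cos(α))(cos(α)) + (sin(α))(sin(α)) = 1
g'_{uv} = (cos(α))(-sin(α)) + (sin(α))(cos(α)) = 0
g'_{vv} = (-sin(α))(-sin(α)) + (cos(α))(cos(α)) = 1
g'_{ij} = diag(1, 1)
The Euclidean metric is invariant under rotations.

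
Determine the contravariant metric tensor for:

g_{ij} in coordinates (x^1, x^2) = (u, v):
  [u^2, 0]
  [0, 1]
The metric is diagonal, so g^{ij} is diagonal with entries 1/g_{ii}: diag(1/(u^2), 1).
g^{ij}:
  [1/u^2, 0]
  [0, 1]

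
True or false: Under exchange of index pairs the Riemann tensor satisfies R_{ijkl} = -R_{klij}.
The pair-exchange symmetry has a plus sign: R_{ijkl} = +R_{klij}.
False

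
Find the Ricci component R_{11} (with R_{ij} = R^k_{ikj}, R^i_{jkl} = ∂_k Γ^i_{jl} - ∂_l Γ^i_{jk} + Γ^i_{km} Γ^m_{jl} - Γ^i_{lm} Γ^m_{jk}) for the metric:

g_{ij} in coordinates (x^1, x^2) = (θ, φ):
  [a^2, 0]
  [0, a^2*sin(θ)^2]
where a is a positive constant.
Non-zero Christoffel symbols (Γ^k_{ij} = Γ^k_{ji}):
Γ^θ_{φ φ} = -sin(2*θ)/2
Γ^φ_{θ φ} = 1/tan(θ)
R^θ_{θ θ θ} = 0 (a repeated index in an antisymmetric pair)
R^φ_{θ φ θ} = ∂_φ Γ^φ_{θ θ} - ∂_θ Γ^φ_{θ φ} + Γ^φ_{φ m} Γ^m_{θ θ} - Γ^φ_{θ m} Γ^m_{θ φ}
  = (0) - (-1/sin(θ)^2) + (0) - (1/tan(θ)^2) = 1
R_{θθ} = R^θ_{θ θ θ} + R^φ_{θ φ θ} = (0) + (1) = 1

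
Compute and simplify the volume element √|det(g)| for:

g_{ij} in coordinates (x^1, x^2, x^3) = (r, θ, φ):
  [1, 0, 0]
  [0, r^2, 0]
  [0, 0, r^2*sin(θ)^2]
det(g) = r^4*sin(θ)^2
√|det(g)| = r^2*sin(θ) (taking 0 < θ < π so that |sin(θ)| = sin(θ))
Volume element: dV = r^2*sin(θ) dr dθ dφ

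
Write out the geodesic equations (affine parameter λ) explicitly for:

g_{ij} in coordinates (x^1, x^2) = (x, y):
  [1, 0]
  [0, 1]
Geodesic equation: d^2x^k/dλ^2 + Γ^k_{ij} (dx^i/dλ)(dx^j/dλ) = 0.
All Christoffel symbols vanish, so the geodesics are straight lines:
d^2x/dλ^2 = 0
d^2y/dλ^2 = 0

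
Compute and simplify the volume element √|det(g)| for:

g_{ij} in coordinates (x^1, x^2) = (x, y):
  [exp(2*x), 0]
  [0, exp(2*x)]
det(g) = exp(4*x)
√|det(g)| = exp(2*x)
Volume element: dV = exp(2*x) dx dy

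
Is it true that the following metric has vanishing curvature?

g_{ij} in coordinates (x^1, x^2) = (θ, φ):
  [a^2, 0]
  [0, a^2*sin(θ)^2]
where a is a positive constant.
Non-zero Christoffel symbols:
Γ^θ_{φ φ} = -sin(2*θ)/2
Γ^φ_{θ φ} = 1/tan(θ)
Ricci tensor: R_{θθ} = 1, R_{θφ} = 0, R_{φφ} = sin(θ)^2
The Ricci tensor is non-zero, so the Riemann tensor is non-zero: not flat.
No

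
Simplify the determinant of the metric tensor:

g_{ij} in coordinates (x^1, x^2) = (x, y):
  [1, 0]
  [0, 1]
For a 2×2 metric: det(g) = g_{11}·g_{22} - g_{12}·g_{21}
= (1)·(1) - (0)·(0)
= 1 - 0
det(g) = 1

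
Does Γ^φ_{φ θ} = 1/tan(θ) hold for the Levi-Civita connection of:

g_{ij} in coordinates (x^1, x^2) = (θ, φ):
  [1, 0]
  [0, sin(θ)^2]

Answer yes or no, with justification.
Γ^φ_{φ θ} = (1/2) g^{φφ} (∂_φ g_{φθ} + ∂_θ g_{φφ} - ∂_φ g_{φθ}) = (1/2)(1/sin(θ)^2)((0) + (sin(2*θ)) - (0)) = 1/tan(θ)
This equals the proposed value 1/tan(θ).
Yes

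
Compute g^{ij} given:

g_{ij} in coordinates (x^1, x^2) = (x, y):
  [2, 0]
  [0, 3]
The metric is diagonal, so g^{ij} is diagonal with entries 1/g_{ii}: diag(1/2, 1/3).
g^{ij}:
  [1/2, 0]
  [0, 1/3]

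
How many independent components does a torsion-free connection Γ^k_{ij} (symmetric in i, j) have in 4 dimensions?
Γ^k_{ij} has n choices for the upper index and n(n+1)/2 independent symmetric lower index pairs.
Total = 4 × 4×5/2 = 4 × 10 = 40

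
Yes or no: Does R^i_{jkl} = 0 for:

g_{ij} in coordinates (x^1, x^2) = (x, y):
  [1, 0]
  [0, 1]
All metric components are constant, so every Christoffel symbol vanishes and R^i_{jkl} = 0.
Yes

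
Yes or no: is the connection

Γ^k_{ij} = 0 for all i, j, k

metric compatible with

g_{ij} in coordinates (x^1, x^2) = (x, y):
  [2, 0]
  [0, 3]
Using ∇_k g_{ij} = ∂_k g_{ij} - Γ^m_{ki} g_{mj} - Γ^m_{kj} g_{im}:
e.g. ∇_x g_{xx} = (0) - (0) - (0) = 0
Every component ∇_k g_{ij} vanishes: the connection is metric compatible.
Yes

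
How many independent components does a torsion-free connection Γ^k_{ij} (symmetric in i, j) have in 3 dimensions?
Γ^k_{ij} has n choices for the upper index and n(n+1)/2 independent symmetric lower index pairs.
Total = 3 × 3×4/2 = 3 × 6 = 18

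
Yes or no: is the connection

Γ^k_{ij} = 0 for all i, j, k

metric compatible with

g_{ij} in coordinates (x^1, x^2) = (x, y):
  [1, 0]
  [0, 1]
Using ∇_k g_{ij} = ∂_k g_{ij} - Γ^m_{ki} g_{mj} - Γ^m_{kj} g_{im}:
e.g. ∇_x g_{xy} = (0) - (0) - (0) = 0
Every component ∇_k g_{ij} vanishes: the connection is metric compatible.
Yes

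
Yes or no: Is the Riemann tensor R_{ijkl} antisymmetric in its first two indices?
R_{ijkl} = -R_{jikl} (follows from metric compatibility).
Yes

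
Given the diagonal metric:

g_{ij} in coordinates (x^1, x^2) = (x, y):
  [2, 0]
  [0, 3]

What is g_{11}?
With x^1 = x, x^2 = y, g_{11} = g_{xx} is the row-1, column-1 entry of the matrix.
g_{11} = 2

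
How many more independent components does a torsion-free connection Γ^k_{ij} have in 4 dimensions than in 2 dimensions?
Independent components in n dimensions: n × n(n+1)/2 = n^2(n+1)/2.
4D: 4 × 10 = 40
2D: 2 × 3 = 6
Difference = 40 - 6 = 34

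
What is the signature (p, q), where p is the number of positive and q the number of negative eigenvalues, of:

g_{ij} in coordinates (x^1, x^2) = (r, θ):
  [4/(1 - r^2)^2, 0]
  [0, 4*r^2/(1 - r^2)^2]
The metric is diagonal, so its eigenvalues are the diagonal entries: 4/(1 - r^2)^2, 4*r^2/(1 - r^2)^2 (at a generic point, where coordinate-dependent entries are positive).
2 positive, 0 negative.
(2, 0) - Riemannian (positive definite)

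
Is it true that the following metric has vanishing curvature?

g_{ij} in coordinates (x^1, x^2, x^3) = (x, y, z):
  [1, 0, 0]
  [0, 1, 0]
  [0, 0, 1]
All metric components are constant, so every Christoffel symbol vanishes and R^i_{jkl} = 0.
Yes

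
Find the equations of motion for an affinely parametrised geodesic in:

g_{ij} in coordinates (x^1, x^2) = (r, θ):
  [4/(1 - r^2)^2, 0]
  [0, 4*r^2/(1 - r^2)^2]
Geodesic equation: d^2x^k/dλ^2 + Γ^k_{ij} (dx^i/dλ)(dx^j/dλ) = 0.
Non-zero Christoffel symbols:
Γ^r_{r r} = 2*r/(1 - r^2)
Γ^r_{θ θ} = (r^3 + r)/(r^2 - 1)
Γ^θ_{r θ} = (-r^2 - 1)/(r^3 - r)
Substituting (the symmetric pair Γ^k_{ij}, Γ^k_{ji} combines into a factor 2):
d^2r/dλ^2 + (2*r/(1 - r^2)) (dr/dλ)^2 + ((r^3 + r)/(r^2 - 1)) (dθ/dλ)^2 = 0
d^2θ/dλ^2 + ((-2*r^2 - 2)/(r^3 - r)) (dr/dλ)(dθ/dλ) = 0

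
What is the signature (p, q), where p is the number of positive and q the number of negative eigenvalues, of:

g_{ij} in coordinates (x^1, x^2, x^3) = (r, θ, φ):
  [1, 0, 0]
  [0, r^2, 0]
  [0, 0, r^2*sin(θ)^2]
The metric is diagonal, so its eigenvalues are the diagonal entries: 1, r^2, r^2*sin(θ)^2 (at a generic point, where coordinate-dependent entries are positive).
3 positive, 0 negative.
(3, 0) - Riemannian (positive definite)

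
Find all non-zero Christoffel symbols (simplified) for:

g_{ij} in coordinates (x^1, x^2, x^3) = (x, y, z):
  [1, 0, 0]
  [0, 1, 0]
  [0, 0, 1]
Using Γ^k_{ij} = (1/2) g^{km} (∂_i g_{mj} + ∂_j g_{mi} - ∂_m g_{ij}); the metric is diagonal, so only the m = k term contributes.
Every metric component is constant, so all ∂_m g_{ij} = 0 and every Christoffel symbol vanishes.
All Christoffel symbols are zero.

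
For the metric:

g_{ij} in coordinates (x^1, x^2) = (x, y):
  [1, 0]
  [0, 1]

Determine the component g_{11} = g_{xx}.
With x^1 = x, x^2 = y, g_{11} = g_{xx} is the row-1, column-1 entry of the matrix.
g_{11} = 1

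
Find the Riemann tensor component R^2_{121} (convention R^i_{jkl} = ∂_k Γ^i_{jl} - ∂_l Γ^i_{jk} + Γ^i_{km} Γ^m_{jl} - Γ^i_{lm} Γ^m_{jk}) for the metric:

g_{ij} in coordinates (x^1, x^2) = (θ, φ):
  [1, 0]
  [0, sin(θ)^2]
Non-zero Christoffel symbols (Γ^k_{ij} = Γ^k_{ji}):
Γ^θ_{φ φ} = -sin(2*θ)/2
Γ^φ_{θ φ} = 1/tan(θ)
R^φ_{θ φ θ} = ∂_φ Γ^φ_{θ θ} - ∂_θ Γ^φ_{θ φ} + Γ^φ_{φ m} Γ^m_{θ θ} - Γ^φ_{θ m} Γ^m_{θ φ}
  = (0) - (-1/sin(θ)^2) + (0) - (1/tan(θ)^2) = 1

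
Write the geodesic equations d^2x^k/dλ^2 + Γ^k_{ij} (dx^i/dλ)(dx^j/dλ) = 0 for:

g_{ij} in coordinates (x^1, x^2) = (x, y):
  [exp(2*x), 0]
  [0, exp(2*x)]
Geodesic equation: d^2x^k/dλ^2 + Γ^k_{ij} (dx^i/dλ)(dx^j/dλ) = 0.
Non-zero Christoffel symbols:
Γ^x_{x x} = 1
Γ^x_{y y} = -1
Γ^y_{x y} = 1
Substituting (the symmetric pair Γ^k_{ij}, Γ^k_{ji} combines into a factor 2):
d^2x/dλ^2 + (dx/dλ)^2 - (dy/dλ)^2 = 0
d^2y/dλ^2 + 2 (dx/dλ)(dy/dλ) = 0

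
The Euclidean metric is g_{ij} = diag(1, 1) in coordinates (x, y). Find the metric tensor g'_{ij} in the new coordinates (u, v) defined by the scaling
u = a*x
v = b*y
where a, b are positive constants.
Invert the transformation: x = u/a, y = v/b
g'_{ij} = (∂x^k/∂x'^i)(∂x^l/∂x'^j) g_{kl}; with g_{kl} = δ_{kl} this is Σ_k (∂x^k/∂x'^i)(∂x^k/∂x'^j).
Jacobian: ∂x/∂u = 1/a, ∂x/∂v = 0, ∂y/∂u = 0, ∂y/∂v = 1/b
g'_{uu} = (1/a)(1/a) + (0)(0) = 1/a^2
g'_{uv} = (1/a)(0) + (0)(1/b) = 0
g'_{vv} = (0)(0) + (1/b)(1/b) = 1/b^2
g'_{ij} = diag(1/a^2, 1/b^2)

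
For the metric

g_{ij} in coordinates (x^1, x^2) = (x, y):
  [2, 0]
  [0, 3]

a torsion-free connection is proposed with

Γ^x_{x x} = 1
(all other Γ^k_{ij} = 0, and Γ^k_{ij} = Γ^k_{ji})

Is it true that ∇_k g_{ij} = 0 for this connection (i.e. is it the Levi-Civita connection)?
Using ∇_k g_{ij} = ∂_k g_{ij} - Γ^m_{ki} g_{mj} - Γ^m_{kj} g_{im}:
∇_x g_{xx} = (0) - (2) - (2) = -4 ≠ 0
So the connection is not metric compatible (it is not the Levi-Civita connection).
No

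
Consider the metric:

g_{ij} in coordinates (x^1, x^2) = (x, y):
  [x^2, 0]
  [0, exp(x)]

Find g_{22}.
With x^1 = x, x^2 = y, g_{22} = g_{yy} is the row-2, column-2 entry of the matrix.
g_{22} = exp(x)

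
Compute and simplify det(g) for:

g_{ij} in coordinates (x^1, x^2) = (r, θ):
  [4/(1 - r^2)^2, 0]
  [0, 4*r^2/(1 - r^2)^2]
For a 2×2 metric: det(g) = g_{11}·g_{22} - g_{12}·g_{21}
= (4/(1 - r^2)^2)·(4*r^2/(1 - r^2)^2) - (0)·(0)
= 16*r^2/(1 - r^2)^4 - 0
det(g) = 16*r^2/(1 - r^2)^4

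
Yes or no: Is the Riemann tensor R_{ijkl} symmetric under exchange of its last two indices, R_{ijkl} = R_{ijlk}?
It is antisymmetric in the last pair: R_{ijkl} = -R_{ijlk}.
No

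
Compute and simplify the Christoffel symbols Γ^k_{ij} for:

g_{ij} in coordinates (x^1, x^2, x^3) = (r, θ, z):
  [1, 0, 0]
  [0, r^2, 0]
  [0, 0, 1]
Using Γ^k_{ij} = (1/2) g^{km} (∂_i g_{mj} + ∂_j g_{mi} - ∂_m g_{ij}); the metric is diagonal, so only the m = k term contributes.
Non-zero symbols (using the symmetry Γ^k_{ij} = Γ^k_{ji}):
Γ^r_{θ θ} = (1/2) g^{rr} (∂_θ g_{rθ} + ∂_θ g_{rθ} - ∂_r g_{θθ}) = (1/2)(1)((0) + (0) - (2*r)) = -r
Γ^θ_{r θ} = (1/2) g^{θθ} (∂_r g_{θθ} + ∂_θ g_{θr} - ∂_θ g_{rθ}) = (1/2)(1/r^2)((2*r) + (0) - (0)) = 1/r
All other Christoffel symbols are zero.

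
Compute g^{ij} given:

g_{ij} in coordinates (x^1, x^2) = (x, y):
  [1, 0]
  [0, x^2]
The metric is diagonal, so g^{ij} is diagonal with entries 1/g_{ii}: diag(1, 1/(x^2)).
g^{ij}:
  [1, 0]
  [0, 1/x^2]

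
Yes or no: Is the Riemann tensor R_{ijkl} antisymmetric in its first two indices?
R_{ijkl} = -R_{jikl} (follows from metric compatibility).
Yes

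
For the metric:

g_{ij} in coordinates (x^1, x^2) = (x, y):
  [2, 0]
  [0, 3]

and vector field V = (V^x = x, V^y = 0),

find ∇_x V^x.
All Christoffel symbols are zero.
∇_x V^x = ∂_x V^x + Γ^x_{x j} V^j
  = (1) + (0)(x) + (0)(0)
  = 1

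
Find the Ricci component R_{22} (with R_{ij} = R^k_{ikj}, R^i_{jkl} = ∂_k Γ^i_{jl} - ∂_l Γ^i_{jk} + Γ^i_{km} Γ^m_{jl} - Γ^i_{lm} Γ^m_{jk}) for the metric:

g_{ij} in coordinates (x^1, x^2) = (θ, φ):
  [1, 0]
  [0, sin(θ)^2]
Non-zero Christoffel symbols (Γ^k_{ij} = Γ^k_{ji}):
Γ^θ_{φ φ} = -sin(2*θ)/2
Γ^φ_{θ φ} = 1/tan(θ)
R^θ_{φ θ φ} = ∂_θ Γ^θ_{φ φ} - ∂_φ Γ^θ_{φ θ} + Γ^θ_{θ m} Γ^m_{φ φ} - Γ^θ_{φ m} Γ^m_{φ θ}
  = (-cos(2*θ)) - (0) + (0) - (-cos(θ)^2) = sin(θ)^2
R^φ_{φ φ φ} = 0 (a repeated index in an antisymmetric pair)
R_{φφ} = R^θ_{φ θ φ} + R^φ_{φ φ φ} = (sin(θ)^2) + (0) = sin(θ)^2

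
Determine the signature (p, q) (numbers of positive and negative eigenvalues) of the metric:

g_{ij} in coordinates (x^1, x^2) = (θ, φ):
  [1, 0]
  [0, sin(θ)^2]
The metric is diagonal, so its eigenvalues are the diagonal entries: 1, sin(θ)^2 (at a generic point, where coordinate-dependent entries are positive).
2 positive, 0 negative.
(2, 0) - Riemannian (positive definite)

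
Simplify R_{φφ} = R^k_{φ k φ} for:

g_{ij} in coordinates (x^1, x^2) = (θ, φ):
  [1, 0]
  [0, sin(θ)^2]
Non-zero Christoffel symbols (Γ^k_{ij} = Γ^k_{ji}):
Γ^θ_{φ φ} = -sin(2*θ)/2
Γ^φ_{θ φ} = 1/tan(θ)
R^θ_{φ θ φ} = ∂_θ Γ^θ_{φ φ} - ∂_φ Γ^θ_{φ θ} + Γ^θ_{θ m} Γ^m_{φ φ} - Γ^θ_{φ m} Γ^m_{φ θ}
  = (-cos(2*θ)) - (0) + (0) - (-cos(θ)^2) = sin(θ)^2
R^φ_{φ φ φ} = 0 (a repeated index in an antisymmetric pair)
R_{φφ} = R^θ_{φ θ φ} + R^φ_{φ φ φ} = (sin(θ)^2) + (0) = sin(θ)^2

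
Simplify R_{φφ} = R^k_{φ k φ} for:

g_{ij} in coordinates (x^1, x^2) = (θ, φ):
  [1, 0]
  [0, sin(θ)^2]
Non-zero Christoffel symbols (Γ^k_{ij} = Γ^k_{ji}):
Γ^θ_{φ φ} = -sin(2*θ)/2
Γ^φ_{θ φ} = 1/tan(θ)
R^θ_{φ θ φ} = ∂_θ Γ^θ_{φ φ} - ∂_φ Γ^θ_{φ θ} + Γ^θ_{θ m} Γ^m_{φ φ} - Γ^θ_{φ m} Γ^m_{φ θ}
  = (-cos(2*θ)) - (0) + (0) - (-cos(θ)^2) = sin(θ)^2
R^φ_{φ φ φ} = 0 (a repeated index in an antisymmetric pair)
R_{φφ} = R^θ_{φ θ φ} + R^φ_{φ φ φ} = (sin(θ)^2) + (0) = sin(θ)^2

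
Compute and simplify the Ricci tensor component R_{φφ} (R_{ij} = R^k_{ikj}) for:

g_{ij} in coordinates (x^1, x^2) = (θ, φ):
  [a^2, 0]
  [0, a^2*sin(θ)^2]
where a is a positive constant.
Non-zero Christoffel symbols (Γ^k_{ij} = Γ^k_{ji}):
Γ^θ_{φ φ} = -sin(2*θ)/2
Γ^φ_{θ φ} = 1/tan(θ)
R^θ_{φ θ φ} = ∂_θ Γ^θ_{φ φ} - ∂_φ Γ^θ_{φ θ} + Γ^θ_{θ m} Γ^m_{φ φ} - Γ^θ_{φ m} Γ^m_{φ θ}
  = (-cos(2*θ)) - (0) + (0) - (-cos(θ)^2) = sin(θ)^2
R^φ_{φ φ φ} = 0 (a repeated index in an antisymmetric pair)
R_{φφ} = R^θ_{φ θ φ} + R^φ_{φ φ φ} = (sin(θ)^2) + (0) = sin(θ)^2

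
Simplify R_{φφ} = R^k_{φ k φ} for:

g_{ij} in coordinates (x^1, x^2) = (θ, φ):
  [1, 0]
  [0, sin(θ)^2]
Non-zero Christoffel symbols (Γ^k_{ij} = Γ^k_{ji}):
Γ^θ_{φ φ} = -sin(2*θ)/2
Γ^φ_{θ φ} = 1/tan(θ)
R^θ_{φ θ φ} = ∂_θ Γ^θ_{φ φ} - ∂_φ Γ^θ_{φ θ} + Γ^θ_{θ m} Γ^m_{φ φ} - Γ^θ_{φ m} Γ^m_{φ θ}
  = (-cos(2*θ)) - (0) + (0) - (-cos(θ)^2) = sin(θ)^2
R^φ_{φ φ φ} = 0 (a repeated index in an antisymmetric pair)
R_{φφ} = R^θ_{φ θ φ} + R^φ_{φ φ φ} = (sin(θ)^2) + (0) = sin(θ)^2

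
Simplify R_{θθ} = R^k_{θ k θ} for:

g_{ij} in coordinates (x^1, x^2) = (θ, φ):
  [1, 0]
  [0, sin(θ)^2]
Non-zero Christoffel symbols (Γ^k_{ij} = Γ^k_{ji}):
Γ^θ_{φ φ} = -sin(2*θ)/2
Γ^φ_{θ φ} = 1/tan(θ)
R^θ_{θ θ θ} = 0 (a repeated index in an antisymmetric pair)
R^φ_{θ φ θ} = ∂_φ Γ^φ_{θ θ} - ∂_θ Γ^φ_{θ φ} + Γ^φ_{φ m} Γ^m_{θ θ} - Γ^φ_{θ m} Γ^m_{θ φ}
  = (0) - (-1/sin(θ)^2) + (0) - (1/tan(θ)^2) = 1
R_{θθ} = R^θ_{θ θ θ} + R^φ_{θ φ θ} = (0) + (1) = 1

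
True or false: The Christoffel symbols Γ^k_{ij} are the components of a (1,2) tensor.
Under a change of coordinates Γ picks up an inhomogeneous term ∂²x/∂x'∂x'; e.g. Γ = 0 in Cartesian coordinates but Γ^r_{θθ} = -r in polar coordinates on the same flat plane.
False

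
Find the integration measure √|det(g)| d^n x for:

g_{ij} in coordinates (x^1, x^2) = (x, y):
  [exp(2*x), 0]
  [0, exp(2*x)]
det(g) = exp(4*x)
√|det(g)| = exp(2*x)
Volume element: dV = exp(2*x) dx dy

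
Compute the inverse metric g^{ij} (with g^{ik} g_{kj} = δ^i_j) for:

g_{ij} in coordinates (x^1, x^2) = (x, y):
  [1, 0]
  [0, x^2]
The metric is diagonal, so g^{ij} is diagonal with entries 1/g_{ii}: diag(1, 1/(x^2)).
g^{ij}:
  [1, 0]
  [0, 1/x^2]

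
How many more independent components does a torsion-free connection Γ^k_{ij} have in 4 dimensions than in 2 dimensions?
Independent components in n dimensions: n × n(n+1)/2 = n^2(n+1)/2.
4D: 4 × 10 = 40
2D: 2 × 3 = 6
Difference = 40 - 6 = 34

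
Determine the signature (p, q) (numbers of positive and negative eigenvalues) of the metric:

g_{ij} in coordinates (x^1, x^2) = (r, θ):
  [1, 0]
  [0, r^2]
The metric is diagonal, so its eigenvalues are the diagonal entries: 1, r^2 (at a generic point, where coordinate-dependent entries are positive).
2 positive, 0 negative.
(2, 0) - Riemannian (positive definite)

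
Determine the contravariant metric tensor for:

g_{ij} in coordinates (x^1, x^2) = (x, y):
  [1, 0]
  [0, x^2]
The metric is diagonal, so g^{ij} is diagonal with entries 1/g_{ii}: diag(1, 1/(x^2)).
g^{ij}:
  [1, 0]
  [0, 1/x^2]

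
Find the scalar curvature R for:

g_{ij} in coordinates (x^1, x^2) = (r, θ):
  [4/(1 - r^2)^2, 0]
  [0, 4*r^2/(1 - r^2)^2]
Non-zero Christoffel symbols (Γ^k_{ij} = Γ^k_{ji}):
Γ^r_{r r} = 2*r/(1 - r^2)
Γ^r_{θ θ} = (r^3 + r)/(r^2 - 1)
Γ^θ_{r θ} = (-r^2 - 1)/(r^3 - r)
Ricci tensor (R_{ij} = R^k_{ikj}): R_{rr} = -4/(r^2 - 1)^2, R_{rθ} = 0, R_{θθ} = -4*r^2/(r^2 - 1)^2
Inverse metric: g^{rr} = (1 - r^2)^2/4, g^{θθ} = (1 - r^2)^2/(4*r^2)
R = g^{ij} R_{ij} = ((1 - r^2)^2/4)(-4/(r^2 - 1)^2) + ((1 - r^2)^2/(4*r^2))(-4*r^2/(r^2 - 1)^2) = -2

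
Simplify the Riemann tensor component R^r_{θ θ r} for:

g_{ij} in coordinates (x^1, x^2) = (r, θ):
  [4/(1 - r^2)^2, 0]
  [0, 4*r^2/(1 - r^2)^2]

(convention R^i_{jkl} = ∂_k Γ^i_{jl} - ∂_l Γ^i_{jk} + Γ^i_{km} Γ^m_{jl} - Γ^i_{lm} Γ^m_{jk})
Non-zero Christoffel symbols (Γ^k_{ij} = Γ^k_{ji}):
Γ^r_{r r} = 2*r/(1 - r^2)
Γ^r_{θ θ} = (r^3 + r)/(r^2 - 1)
Γ^θ_{r θ} = (-r^2 - 1)/(r^3 - r)
R^r_{θ θ r} = ∂_θ Γ^r_{θ r} - ∂_r Γ^r_{θ θ} + Γ^r_{θ m} Γ^m_{θ r} - Γ^r_{r m} Γ^m_{θ θ}
  = (0) - ((r^4 - 4*r^2 - 1)/(r^2 - 1)^2) + (-(r^2 + 1)^2/(r^2 - 1)^2) - (-2*r^2*(r^2 + 1)/(r^2 - 1)^2) = 4*r^2/(r^2 - 1)^2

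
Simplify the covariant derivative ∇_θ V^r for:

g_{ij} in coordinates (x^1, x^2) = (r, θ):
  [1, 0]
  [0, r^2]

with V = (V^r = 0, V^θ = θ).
Non-zero Christoffel symbols:
Γ^r_{θ θ} = -r
Γ^θ_{r θ} = 1/r
∇_θ V^r = ∂_θ V^r + Γ^r_{θ j} V^j
  = (0) + (0)(0) + (-r)(θ)
  = -r*θ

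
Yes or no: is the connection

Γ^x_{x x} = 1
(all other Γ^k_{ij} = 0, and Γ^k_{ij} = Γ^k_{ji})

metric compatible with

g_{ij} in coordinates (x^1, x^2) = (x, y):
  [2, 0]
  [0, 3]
Using ∇_k g_{ij} = ∂_k g_{ij} - Γ^m_{ki} g_{mj} - Γ^m_{kj} g_{im}:
∇_x g_{xx} = (0) - (2) - (2) = -4 ≠ 0
So the connection is not metric compatible (it is not the Levi-Civita connection).
No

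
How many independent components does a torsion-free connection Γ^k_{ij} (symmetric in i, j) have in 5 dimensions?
Γ^k_{ij} has n choices for the upper index and n(n+1)/2 independent symmetric lower index pairs.
Total = 5 × 5×6/2 = 5 × 15 = 75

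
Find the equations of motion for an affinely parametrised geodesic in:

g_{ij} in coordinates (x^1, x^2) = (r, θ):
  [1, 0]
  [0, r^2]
Geodesic equation: d^2x^k/dλ^2 + Γ^k_{ij} (dx^i/dλ)(dx^j/dλ) = 0.
Non-zero Christoffel symbols:
Γ^r_{θ θ} = -r
Γ^θ_{r θ} = 1/r
Substituting (the symmetric pair Γ^k_{ij}, Γ^k_{ji} combines into a factor 2):
d^2r/dλ^2 - r (dθ/dλ)^2 = 0
d^2θ/dλ^2 + (2/r) (dr/dλ)(dθ/dλ) = 0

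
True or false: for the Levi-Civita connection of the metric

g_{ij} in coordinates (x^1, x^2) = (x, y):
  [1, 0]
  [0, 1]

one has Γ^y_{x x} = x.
Γ^y_{x x} = (1/2) g^{yy} (∂_x g_{yx} + ∂_x g_{yx} - ∂_y g_{xx}) = (1/2)(1)((0) + (0) - (0)) = 0
This differs from the proposed value x.
False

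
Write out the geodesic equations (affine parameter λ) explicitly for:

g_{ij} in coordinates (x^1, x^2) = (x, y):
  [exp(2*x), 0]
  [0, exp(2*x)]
Geodesic equation: d^2x^k/dλ^2 + Γ^k_{ij} (dx^i/dλ)(dx^j/dλ) = 0.
Non-zero Christoffel symbols:
Γ^x_{x x} = 1
Γ^x_{y y} = -1
Γ^y_{x y} = 1
Substituting (the symmetric pair Γ^k_{ij}, Γ^k_{ji} combines into a factor 2):
d^2x/dλ^2 + (dx/dλ)^2 - (dy/dλ)^2 = 0
d^2y/dλ^2 + 2 (dx/dλ)(dy/dλ) = 0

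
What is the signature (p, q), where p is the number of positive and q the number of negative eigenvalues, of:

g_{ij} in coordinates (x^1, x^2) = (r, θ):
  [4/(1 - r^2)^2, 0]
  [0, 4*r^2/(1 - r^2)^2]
The metric is diagonal, so its eigenvalues are the diagonal entries: 4/(1 - r^2)^2, 4*r^2/(1 - r^2)^2 (at a generic point, where coordinate-dependent entries are positive).
2 positive, 0 negative.
(2, 0) - Riemannian (positive definite)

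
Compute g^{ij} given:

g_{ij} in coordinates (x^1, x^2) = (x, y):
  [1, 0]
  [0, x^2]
The metric is diagonal, so g^{ij} is diagonal with entries 1/g_{ii}: diag(1, 1/(x^2)).
g^{ij}:
  [1, 0]
  [0, 1/x^2]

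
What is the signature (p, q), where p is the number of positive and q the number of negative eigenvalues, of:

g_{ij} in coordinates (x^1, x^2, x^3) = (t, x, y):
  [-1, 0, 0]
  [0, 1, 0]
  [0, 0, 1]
The metric is diagonal, so its eigenvalues are the diagonal entries: -1, 1, 1 (at a generic point, where coordinate-dependent entries are positive).
2 positive, 1 negative.
(2, 1) - Lorentzian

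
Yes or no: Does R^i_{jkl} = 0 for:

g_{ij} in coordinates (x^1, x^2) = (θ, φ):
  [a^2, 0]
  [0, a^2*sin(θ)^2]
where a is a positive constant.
Non-zero Christoffel symbols:
Γ^θ_{φ φ} = -sin(2*θ)/2
Γ^φ_{θ φ} = 1/tan(θ)
Ricci tensor: R_{θθ} = 1, R_{θφ} = 0, R_{φφ} = sin(θ)^2
The Ricci tensor is non-zero, so the Riemann tensor is non-zero: not flat.
No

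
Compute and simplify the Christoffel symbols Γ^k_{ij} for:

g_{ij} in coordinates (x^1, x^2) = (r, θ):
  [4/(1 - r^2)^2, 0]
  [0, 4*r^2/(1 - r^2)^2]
Using Γ^k_{ij} = (1/2) g^{km} (∂_i g_{mj} + ∂_j g_{mi} - ∂_m g_{ij}); the metric is diagonal, so only the m = k term contributes.
Non-zero symbols (using the symmetry Γ^k_{ij} = Γ^k_{ji}):
Γ^r_{r r} = (1/2) g^{rr} (∂_r g_{rr} + ∂_r g_{rr} - ∂_r g_{rr}) = (1/2)((1 - r^2)^2/4)((16*r/(1 - r^2)^3) + (16*r/(1 - r^2)^3) - (16*r/(1 - r^2)^3)) = 2*r/(1 - r^2)
Γ^r_{θ θ} = (1/2) g^{rr} (∂_θ g_{rθ} + ∂_θ g_{rθ} - ∂_r g_{θθ}) = (1/2)((1 - r^2)^2/4)((0) + (0) - (-8*(r^3 + r)/(r^2 - 1)^3)) = (r^3 + r)/(r^2 - 1)
Γ^θ_{r θ} = (1/2) g^{θθ} (∂_r g_{θθ} + ∂_θ g_{θr} - ∂_θ g_{rθ}) = (1/2)((1 - r^2)^2/(4*r^2))((-8*(r^3 + r)/(r^2 - 1)^3) + (0) - (0)) = (-r^2 - 1)/(r^3 - r)
All other Christoffel symbols are zero.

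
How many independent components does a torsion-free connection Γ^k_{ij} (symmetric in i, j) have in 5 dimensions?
Γ^k_{ij} has n choices for the upper index and n(n+1)/2 independent symmetric lower index pairs.
Total = 5 × 5×6/2 = 5 × 15 = 75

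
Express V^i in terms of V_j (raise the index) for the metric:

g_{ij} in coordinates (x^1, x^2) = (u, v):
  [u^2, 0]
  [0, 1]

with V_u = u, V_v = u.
Inverse metric (diagonal): g^{uu} = 1/u^2, g^{vv} = 1
V^i = g^{ij} V_j:
V^u = (1/u^2)(u) + (0)(u) = 1/u
V^v = (0)(u) + (1)(u) = u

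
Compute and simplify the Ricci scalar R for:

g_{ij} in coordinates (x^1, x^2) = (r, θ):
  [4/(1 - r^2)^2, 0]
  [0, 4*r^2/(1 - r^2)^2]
Non-zero Christoffel symbols (Γ^k_{ij} = Γ^k_{ji}):
Γ^r_{r r} = 2*r/(1 - r^2)
Γ^r_{θ θ} = (r^3 + r)/(r^2 - 1)
Γ^θ_{r θ} = (-r^2 - 1)/(r^3 - r)
Ricci tensor (R_{ij} = R^k_{ikj}): R_{rr} = -4/(r^2 - 1)^2, R_{rθ} = 0, R_{θθ} = -4*r^2/(r^2 - 1)^2
Inverse metric: g^{rr} = (1 - r^2)^2/4, g^{θθ} = (1 - r^2)^2/(4*r^2)
R = g^{ij} R_{ij} = ((1 - r^2)^2/4)(-4/(r^2 - 1)^2) + ((1 - r^2)^2/(4*r^2))(-4*r^2/(r^2 - 1)^2) = -2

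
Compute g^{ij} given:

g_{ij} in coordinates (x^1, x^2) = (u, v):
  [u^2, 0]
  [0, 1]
The metric is diagonal, so g^{ij} is diagonal with entries 1/g_{ii}: diag(1/(u^2), 1).
g^{ij}:
  [1/u^2, 0]
  [0, 1]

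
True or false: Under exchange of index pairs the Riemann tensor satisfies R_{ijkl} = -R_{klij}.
The pair-exchange symmetry has a plus sign: R_{ijkl} = +R_{klij}.
False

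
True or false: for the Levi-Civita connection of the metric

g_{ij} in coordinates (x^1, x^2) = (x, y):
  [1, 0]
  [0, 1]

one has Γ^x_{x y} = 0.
Γ^x_{x y} = (1/2) g^{xx} (∂_x g_{xy} + ∂_y g_{xx} - ∂_x g_{xy}) = (1/2)(1)((0) + (0) - (0)) = 0
This equals the proposed value 0.
True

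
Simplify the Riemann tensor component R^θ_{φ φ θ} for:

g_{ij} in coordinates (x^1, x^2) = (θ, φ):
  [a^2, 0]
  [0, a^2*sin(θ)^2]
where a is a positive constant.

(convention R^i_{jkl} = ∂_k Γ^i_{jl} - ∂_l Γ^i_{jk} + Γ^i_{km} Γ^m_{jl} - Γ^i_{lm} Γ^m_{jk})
Non-zero Christoffel symbols (Γ^k_{ij} = Γ^k_{ji}):
Γ^θ_{φ φ} = -sin(2*θ)/2
Γ^φ_{θ φ} = 1/tan(θ)
R^θ_{φ φ θ} = ∂_φ Γ^θ_{φ θ} - ∂_θ Γ^θ_{φ φ} + Γ^θ_{φ m} Γ^m_{φ θ} - Γ^θ_{θ m} Γ^m_{φ φ}
  = (0) - (-cos(2*θ)) + (-cos(θ)^2) - (0) = -sin(θ)^2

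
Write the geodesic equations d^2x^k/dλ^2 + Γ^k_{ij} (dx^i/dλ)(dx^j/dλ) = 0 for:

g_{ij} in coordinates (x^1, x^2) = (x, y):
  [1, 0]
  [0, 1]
Geodesic equation: d^2x^k/dλ^2 + Γ^k_{ij} (dx^i/dλ)(dx^j/dλ) = 0.
All Christoffel symbols vanish, so the geodesics are straight lines:
d^2x/dλ^2 = 0
d^2y/dλ^2 = 0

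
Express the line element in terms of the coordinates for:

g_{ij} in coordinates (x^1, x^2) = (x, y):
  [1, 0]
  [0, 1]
ds^2 = g_{ij} dx^i dx^j; only the non-zero components contribute.
ds^2 = dx^2 + dy^2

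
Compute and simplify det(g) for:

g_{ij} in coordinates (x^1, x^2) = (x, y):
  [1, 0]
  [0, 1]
For a 2×2 metric: det(g) = g_{11}·g_{22} - g_{12}·g_{21}
= (1)·(1) - (0)·(0)
= 1 - 0
det(g) = 1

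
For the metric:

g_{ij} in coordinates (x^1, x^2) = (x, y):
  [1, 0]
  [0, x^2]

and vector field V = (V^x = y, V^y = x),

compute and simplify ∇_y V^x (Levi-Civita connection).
Non-zero Christoffel symbols:
Γ^x_{y y} = -x
Γ^y_{x y} = 1/x
∇_y V^x = ∂_y V^x + Γ^x_{y j} V^j
  = (1) + (0)(y) + (-x)(x)
  = 1 - x^2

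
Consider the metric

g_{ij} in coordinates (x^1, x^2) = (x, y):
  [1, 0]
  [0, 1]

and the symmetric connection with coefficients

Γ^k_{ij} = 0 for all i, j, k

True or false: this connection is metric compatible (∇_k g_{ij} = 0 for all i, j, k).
Using ∇_k g_{ij} = ∂_k g_{ij} - Γ^m_{ki} g_{mj} - Γ^m_{kj} g_{im}:
e.g. ∇_y g_{yy} = (0) - (0) - (0) = 0
Every component ∇_k g_{ij} vanishes: the connection is metric compatible.
True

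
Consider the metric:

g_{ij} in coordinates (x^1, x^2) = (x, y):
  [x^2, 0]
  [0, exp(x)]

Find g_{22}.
With x^1 = x, x^2 = y, g_{22} = g_{yy} is the row-2, column-2 entry of the matrix.
g_{22} = exp(x)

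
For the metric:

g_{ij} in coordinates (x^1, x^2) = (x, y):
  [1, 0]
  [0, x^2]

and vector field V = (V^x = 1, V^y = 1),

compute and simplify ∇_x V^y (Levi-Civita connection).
Non-zero Christoffel symbols:
Γ^x_{y y} = -x
Γ^y_{x y} = 1/x
∇_x V^y = ∂_x V^y + Γ^y_{x j} V^j
  = (0) + (0)(1) + (1/x)(1)
  = 1/x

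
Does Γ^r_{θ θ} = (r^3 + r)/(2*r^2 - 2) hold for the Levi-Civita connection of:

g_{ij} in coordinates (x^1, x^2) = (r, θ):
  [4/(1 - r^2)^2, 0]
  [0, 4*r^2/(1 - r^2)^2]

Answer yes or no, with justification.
Γ^r_{θ θ} = (1/2) g^{rr} (∂_θ g_{rθ} + ∂_θ g_{rθ} - ∂_r g_{θθ}) = (1/2)((1 - r^2)^2/4)((0) + (0) - (-8*(r^3 + r)/(r^2 - 1)^3)) = (r^3 + r)/(r^2 - 1)
This differs from the proposed value (r^3 + r)/(2*r^2 - 2).
No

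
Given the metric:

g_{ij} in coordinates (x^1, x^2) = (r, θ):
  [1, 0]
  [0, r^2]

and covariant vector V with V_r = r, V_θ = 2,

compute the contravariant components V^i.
Inverse metric (diagonal): g^{rr} = 1, g^{θθ} = 1/r^2
V^i = g^{ij} V_j:
V^r = (1)(r) + (0)(2) = r
V^θ = (0)(r) + (1/r^2)(2) = 2/r^2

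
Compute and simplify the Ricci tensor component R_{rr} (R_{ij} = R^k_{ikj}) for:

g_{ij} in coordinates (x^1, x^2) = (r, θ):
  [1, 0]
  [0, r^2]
Non-zero Christoffel symbols (Γ^k_{ij} = Γ^k_{ji}):
Γ^r_{θ θ} = -r
Γ^θ_{r θ} = 1/r
R^r_{r r r} = 0 (a repeated index in an antisymmetric pair)
R^θ_{r θ r} = ∂_θ Γ^θ_{r r} - ∂_r Γ^θ_{r θ} + Γ^θ_{θ m} Γ^m_{r r} - Γ^θ_{r m} Γ^m_{r θ}
  = (0) - (-1/r^2) + (0) - (1/r^2) = 0
R_{rr} = R^r_{r r r} + R^θ_{r θ r} = (0) + (0) = 0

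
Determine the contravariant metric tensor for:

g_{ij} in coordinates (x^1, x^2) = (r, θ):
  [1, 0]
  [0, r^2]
The metric is diagonal, so g^{ij} is diagonal with entries 1/g_{ii}: diag(1, 1/(r^2)).
g^{ij}:
  [1, 0]
  [0, 1/r^2]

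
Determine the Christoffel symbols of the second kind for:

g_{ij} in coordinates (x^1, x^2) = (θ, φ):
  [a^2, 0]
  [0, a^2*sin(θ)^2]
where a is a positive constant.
Using Γ^k_{ij} = (1/2) g^{km} (∂_i g_{mj} + ∂_j g_{mi} - ∂_m g_{ij}); the metric is diagonal, so only the m = k term contributes.
Non-zero symbols (using the symmetry Γ^k_{ij} = Γ^k_{ji}):
Γ^θ_{φ φ} = (1/2) g^{θθ} (∂_φ g_{θφ} + ∂_φ g_{θφ} - ∂_θ g_{φφ}) = (1/2)(1/a^2)((0) + (0) - (a^2*sin(2*θ))) = -sin(2*θ)/2
Γ^φ_{θ φ} = (1/2) g^{φφ} (∂_θ g_{φφ} + ∂_φ g_{φθ} - ∂_φ g_{θφ}) = (1/2)(1/(a^2*sin(θ)^2))((a^2*sin(2*θ)) + (0) - (0)) = 1/tan(θ)
All other Christoffel symbols are zero.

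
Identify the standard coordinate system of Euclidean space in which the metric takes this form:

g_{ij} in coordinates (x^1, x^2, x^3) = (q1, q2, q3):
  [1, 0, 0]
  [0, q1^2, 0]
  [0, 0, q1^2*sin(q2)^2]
The line element ds^2 = dq1^2 + q1^2 dq2^2 + q1^2 sin(q2)^2 dq3^2 is dr^2 + r^2 dθ^2 + r^2 sin(θ)^2 dφ^2 with q1 = r, q2 = θ, q3 = φ.
spherical coordinates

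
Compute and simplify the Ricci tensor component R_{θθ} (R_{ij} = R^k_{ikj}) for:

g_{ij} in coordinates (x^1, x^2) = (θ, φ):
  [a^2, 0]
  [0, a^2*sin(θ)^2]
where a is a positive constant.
Non-zero Christoffel symbols (Γ^k_{ij} = Γ^k_{ji}):
Γ^θ_{φ φ} = -sin(2*θ)/2
Γ^φ_{θ φ} = 1/tan(θ)
R^θ_{θ θ θ} = 0 (a repeated index in an antisymmetric pair)
R^φ_{θ φ θ} = ∂_φ Γ^φ_{θ θ} - ∂_θ Γ^φ_{θ φ} + Γ^φ_{φ m} Γ^m_{θ θ} - Γ^φ_{θ m} Γ^m_{θ φ}
  = (0) - (-1/sin(θ)^2) + (0) - (1/tan(θ)^2) = 1
R_{θθ} = R^θ_{θ θ θ} + R^φ_{θ φ θ} = (0) + (1) = 1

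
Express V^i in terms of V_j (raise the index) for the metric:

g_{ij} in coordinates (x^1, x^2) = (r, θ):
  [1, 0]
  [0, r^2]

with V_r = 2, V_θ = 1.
Inverse metric (diagonal): g^{rr} = 1, g^{θθ} = 1/r^2
V^i = g^{ij} V_j:
V^r = (1)(2) + (0)(1) = 2
V^θ = (0)(2) + (1/r^2)(1) = 1/r^2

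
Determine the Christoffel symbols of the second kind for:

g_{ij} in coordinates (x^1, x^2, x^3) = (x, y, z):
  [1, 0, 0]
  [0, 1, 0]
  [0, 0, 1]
Using Γ^k_{ij} = (1/2) g^{km} (∂_i g_{mj} + ∂_j g_{mi} - ∂_m g_{ij}); the metric is diagonal, so only the m = k term contributes.
Every metric component is constant, so all ∂_m g_{ij} = 0 and every Christoffel symbol vanishes.
All Christoffel symbols are zero.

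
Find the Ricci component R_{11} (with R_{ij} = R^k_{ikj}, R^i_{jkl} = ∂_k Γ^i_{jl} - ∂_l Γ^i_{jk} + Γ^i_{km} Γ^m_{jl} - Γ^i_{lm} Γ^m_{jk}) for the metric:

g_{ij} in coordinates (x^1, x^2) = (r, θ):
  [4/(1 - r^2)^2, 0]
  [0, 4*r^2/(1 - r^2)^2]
Non-zero Christoffel symbols (Γ^k_{ij} = Γ^k_{ji}):
Γ^r_{r r} = 2*r/(1 - r^2)
Γ^r_{θ θ} = (r^3 + r)/(r^2 - 1)
Γ^θ_{r θ} = (-r^2 - 1)/(r^3 - r)
R^r_{r r r} = 0 (a repeated index in an antisymmetric pair)
R^θ_{r θ r} = ∂_θ Γ^θ_{r r} - ∂_r Γ^θ_{r θ} + Γ^θ_{θ m} Γ^m_{r r} - Γ^θ_{r m} Γ^m_{r θ}
  = (0) - ((r^4 + 4*r^2 - 1)/(r^3 - r)^2) + (2*(r^2 + 1)/(r^2 - 1)^2) - ((r^2 + 1)^2/(r^3 - r)^2) = -4/(r^2 - 1)^2
R_{rr} = R^r_{r r r} + R^θ_{r θ r} = (0) + (-4/(r^2 - 1)^2) = -4/(r^2 - 1)^2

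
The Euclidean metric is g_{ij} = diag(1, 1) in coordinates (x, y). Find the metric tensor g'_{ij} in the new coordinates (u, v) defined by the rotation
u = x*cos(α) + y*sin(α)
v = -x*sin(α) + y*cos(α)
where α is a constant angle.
Invert the transformation: x = u*cos(α) - v*sin(α), y = u*sin(α) + v*cos(α)
g'_{ij} = (∂x^k/∂x'^i)(∂x^l/∂x'^j) g_{kl}; with g_{kl} = δ_{kl} this is Σ_k (∂x^k/∂x'^i)(∂x^k/∂x'^j).
Jacobian: ∂x/∂u = cos(α), ∂x/∂v = -sin(α), ∂y/∂u = sin(α), ∂y/∂v = cos(α)
g'_{uu} = (cos(α))(cos(α)) + (sin(α))(sin(α)) = 1
g'_{uv} = (cos(α))(-sin(α)) + (sin(α))(cos(α)) = 0
g'_{vv} = (-sin(α))(-sin(α)) + (cos(α))(cos(α)) = 1
g'_{ij} = diag(1, 1)
The Euclidean metric is invariant under rotations.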